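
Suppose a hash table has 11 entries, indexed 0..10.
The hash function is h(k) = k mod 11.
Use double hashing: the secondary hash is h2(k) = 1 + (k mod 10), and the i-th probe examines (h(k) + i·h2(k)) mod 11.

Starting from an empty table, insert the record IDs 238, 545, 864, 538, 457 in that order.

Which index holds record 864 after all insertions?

238 hashes to 7; slot 7 is free -> place at 7.
545 hashes to 6; slot 6 is free -> place at 6.
864 hashes to 6, h2=5; 6 taken -> place at 0.
538 hashes to 10; slot 10 is free -> place at 10.
457 hashes to 6, h2=8; 6 taken -> place at 3.
Table: [864, ∅, ∅, 457, ∅, ∅, 545, 238, ∅, ∅, 538]

0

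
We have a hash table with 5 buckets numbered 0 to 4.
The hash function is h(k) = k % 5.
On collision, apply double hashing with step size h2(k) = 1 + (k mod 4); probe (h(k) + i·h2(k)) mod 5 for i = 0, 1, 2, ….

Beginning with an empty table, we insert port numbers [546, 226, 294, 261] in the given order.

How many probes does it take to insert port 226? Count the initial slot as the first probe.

Insert 546: h=1, slot 1 empty -> index 1.
Insert 226: h=1, h2=3, slot 1 occupied -> index 4.
Insert 294: h=4, h2=3, slot 4 occupied -> index 2.
Insert 261: h=1, h2=2, slot 1 occupied -> index 3.
Table: [-, 546, 294, 261, 226]

2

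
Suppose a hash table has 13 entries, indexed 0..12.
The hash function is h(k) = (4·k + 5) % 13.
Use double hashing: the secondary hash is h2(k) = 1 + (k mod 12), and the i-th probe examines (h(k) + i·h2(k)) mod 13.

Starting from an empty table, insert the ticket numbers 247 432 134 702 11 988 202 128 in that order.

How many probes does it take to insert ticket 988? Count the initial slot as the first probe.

3

247: h=5 -> slot 5
432: h=4 -> slot 4
134: h=8 -> slot 8
702: h=5, h2=7, probe 5,12 -> slot 12
11: h=10 -> slot 10
988: h=5, h2=5, probe 5,10,2 -> slot 2
202: h=7 -> slot 7
128: h=10, h2=9, probe 10,6 -> slot 6
Table: [-, -, 988, -, 432, 247, 128, 202, 134, -, 11, -, 702]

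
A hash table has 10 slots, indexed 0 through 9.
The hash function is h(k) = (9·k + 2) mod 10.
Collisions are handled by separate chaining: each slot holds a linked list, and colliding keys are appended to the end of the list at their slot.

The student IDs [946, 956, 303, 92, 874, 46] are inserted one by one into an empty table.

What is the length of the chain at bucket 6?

3

Insert 946: h=6, bucket 6 empty → new chain.
Insert 956: h=6, bucket 6 nonempty → append to chain.
Insert 303: h=9, bucket 9 empty → new chain.
Insert 92: h=0, bucket 0 empty → new chain.
Insert 874: h=8, bucket 8 empty → new chain.
Insert 46: h=6, bucket 6 nonempty → append to chain.
Final buckets:
0: 92
1: —
2: —
3: —
4: —
5: —
6: 946 -> 956 -> 46
7: —
8: 874
9: 303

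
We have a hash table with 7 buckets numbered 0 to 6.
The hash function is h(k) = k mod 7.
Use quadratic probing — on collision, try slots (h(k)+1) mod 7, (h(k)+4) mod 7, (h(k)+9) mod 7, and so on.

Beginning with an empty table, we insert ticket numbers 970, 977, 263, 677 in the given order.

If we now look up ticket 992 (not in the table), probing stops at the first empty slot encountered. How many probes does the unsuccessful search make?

3

970 hashes to 4; slot 4 is free -> place at 4.
977 hashes to 4; 4 taken -> place at 5.
263 hashes to 4; 4,5 taken -> place at 1.
677 hashes to 5; 5 taken -> place at 6.
Table: [—, 263, —, —, 970, 977, 677]
Lookup 992: h=5, probe 5,6,2 → slot 2 empty, not found.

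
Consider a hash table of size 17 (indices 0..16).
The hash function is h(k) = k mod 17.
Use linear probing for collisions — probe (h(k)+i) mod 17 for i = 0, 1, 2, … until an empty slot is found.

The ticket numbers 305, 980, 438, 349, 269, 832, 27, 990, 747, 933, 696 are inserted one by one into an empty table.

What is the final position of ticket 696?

2

Insert 305: h=16, slot 16 empty -> index 16.
Insert 980: h=11, slot 11 empty -> index 11.
Insert 438: h=13, slot 13 empty -> index 13.
Insert 349: h=9, slot 9 empty -> index 9.
Insert 269: h=14, slot 14 empty -> index 14.
Insert 832: h=16, slot 16 occupied -> index 0.
Insert 27: h=10, slot 10 empty -> index 10.
Insert 990: h=4, slot 4 empty -> index 4.
Insert 747: h=16, slots 16,0 occupied -> index 1.
Insert 933: h=15, slot 15 empty -> index 15.
Insert 696: h=16, slots 16,0,1 occupied -> index 2.
Table: [832, 747, 696, ., 990, ., ., ., ., 349, 27, 980, ., 438, 269, 933, 305]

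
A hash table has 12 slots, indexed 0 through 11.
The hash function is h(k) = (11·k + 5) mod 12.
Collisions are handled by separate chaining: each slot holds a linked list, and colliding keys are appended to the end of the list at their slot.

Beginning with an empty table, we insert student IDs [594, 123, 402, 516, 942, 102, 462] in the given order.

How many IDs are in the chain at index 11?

5

Insert 594: h=11, bucket 11 empty → new chain.
Insert 123: h=2, bucket 2 empty → new chain.
Insert 402: h=11, bucket 11 nonempty → append to chain.
Insert 516: h=5, bucket 5 empty → new chain.
Insert 942: h=11, bucket 11 nonempty → append to chain.
Insert 102: h=11, bucket 11 nonempty → append to chain.
Insert 462: h=11, bucket 11 nonempty → append to chain.
Final buckets:
0: -
1: -
2: 123
3: -
4: -
5: 516
6: -
7: -
8: -
9: -
10: -
11: 594 -> 402 -> 942 -> 102 -> 462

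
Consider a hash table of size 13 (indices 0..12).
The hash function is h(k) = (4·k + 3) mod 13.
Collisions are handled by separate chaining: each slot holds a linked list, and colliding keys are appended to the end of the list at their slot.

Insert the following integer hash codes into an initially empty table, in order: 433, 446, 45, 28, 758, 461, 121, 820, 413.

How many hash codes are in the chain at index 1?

433 → bucket 6
446 → bucket 6 (collision)
45 → bucket 1
28 → bucket 11
758 → bucket 6 (collision)
461 → bucket 1 (collision)
121 → bucket 6 (collision)
820 → bucket 7
413 → bucket 4
Final buckets:
0: ∅
1: 45 -> 461
2: ∅
3: ∅
4: 413
5: ∅
6: 433 -> 446 -> 758 -> 121
7: 820
8: ∅
9: ∅
10: ∅
11: 28
12: ∅

2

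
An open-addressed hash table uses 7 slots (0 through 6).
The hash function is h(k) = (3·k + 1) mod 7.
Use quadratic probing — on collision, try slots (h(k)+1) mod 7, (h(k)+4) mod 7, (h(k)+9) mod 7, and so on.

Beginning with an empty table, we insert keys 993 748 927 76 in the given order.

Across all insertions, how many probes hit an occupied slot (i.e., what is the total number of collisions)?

993 hashes to 5; slot 5 is free -> place at 5.
748 hashes to 5; 5 taken -> place at 6.
927 hashes to 3; slot 3 is free -> place at 3.
76 hashes to 5; 5,6 taken -> place at 2.
Table: [_, _, 76, 927, _, 993, 748]

3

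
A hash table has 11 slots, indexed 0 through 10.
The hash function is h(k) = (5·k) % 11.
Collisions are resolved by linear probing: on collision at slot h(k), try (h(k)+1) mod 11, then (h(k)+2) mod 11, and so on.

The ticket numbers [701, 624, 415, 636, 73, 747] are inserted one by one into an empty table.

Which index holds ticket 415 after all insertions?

9

701 hashes to 7; slot 7 is free => place at 7.
624 hashes to 7; 7 taken => place at 8.
415 hashes to 7; 7,8 taken => place at 9.
636 hashes to 1; slot 1 is free => place at 1.
73 hashes to 2; slot 2 is free => place at 2.
747 hashes to 6; slot 6 is free => place at 6.
Table: [_, 636, 73, _, _, _, 747, 701, 624, 415, _]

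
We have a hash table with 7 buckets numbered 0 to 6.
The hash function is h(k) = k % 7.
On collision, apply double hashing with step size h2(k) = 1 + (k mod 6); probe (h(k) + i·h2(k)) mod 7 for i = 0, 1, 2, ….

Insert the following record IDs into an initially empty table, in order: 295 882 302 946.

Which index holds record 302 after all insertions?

295 hashes to 1; slot 1 is free => place at 1.
882 hashes to 0; slot 0 is free => place at 0.
302 hashes to 1, h2=3; 1 taken => place at 4.
946 hashes to 1, h2=5; 1 taken => place at 6.
Table: [882, 295, ∅, ∅, 302, ∅, 946]

4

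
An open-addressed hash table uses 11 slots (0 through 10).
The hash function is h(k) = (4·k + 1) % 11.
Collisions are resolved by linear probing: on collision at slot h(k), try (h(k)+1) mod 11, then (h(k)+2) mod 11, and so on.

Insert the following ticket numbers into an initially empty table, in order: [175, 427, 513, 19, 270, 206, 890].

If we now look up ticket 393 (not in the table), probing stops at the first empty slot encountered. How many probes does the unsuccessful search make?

3

175 hashes to 8; slot 8 is free → place at 8.
427 hashes to 4; slot 4 is free → place at 4.
513 hashes to 7; slot 7 is free → place at 7.
19 hashes to 0; slot 0 is free → place at 0.
270 hashes to 3; slot 3 is free → place at 3.
206 hashes to 0; 0 taken → place at 1.
890 hashes to 8; 8 taken → place at 9.
Table: [19, 206, -, 270, 427, -, -, 513, 175, 890, -]
Lookup 393: h=0, probe 0,1,2 → slot 2 empty, not found.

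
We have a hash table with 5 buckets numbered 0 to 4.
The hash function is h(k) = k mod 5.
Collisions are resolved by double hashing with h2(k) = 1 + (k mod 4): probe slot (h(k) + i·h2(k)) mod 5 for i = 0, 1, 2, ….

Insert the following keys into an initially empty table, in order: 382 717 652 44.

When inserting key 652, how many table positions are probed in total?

382 hashes to 2; slot 2 is free -> place at 2.
717 hashes to 2, h2=2; 2 taken -> place at 4.
652 hashes to 2, h2=1; 2 taken -> place at 3.
44 hashes to 4, h2=1; 4 taken -> place at 0.
Table: [44, ∅, 382, 652, 717]

2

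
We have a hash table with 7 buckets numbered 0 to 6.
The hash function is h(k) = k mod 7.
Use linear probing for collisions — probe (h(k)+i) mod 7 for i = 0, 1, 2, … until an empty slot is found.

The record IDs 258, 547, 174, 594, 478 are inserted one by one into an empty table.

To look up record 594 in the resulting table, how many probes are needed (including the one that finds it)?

4

258: h=6 => slot 6
547: h=1 => slot 1
174: h=6, probe 6,0 => slot 0
594: h=6, probe 6,0,1,2 => slot 2
478: h=2, probe 2,3 => slot 3
Table: [174, 547, 594, 478, ∅, ∅, 258]
Lookup 594: h=6, probe 6,0,1,2 → found at 2.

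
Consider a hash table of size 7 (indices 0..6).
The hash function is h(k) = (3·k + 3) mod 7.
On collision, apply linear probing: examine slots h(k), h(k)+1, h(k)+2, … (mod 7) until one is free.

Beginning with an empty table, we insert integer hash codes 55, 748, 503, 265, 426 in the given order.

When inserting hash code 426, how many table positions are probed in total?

55 hashes to 0; slot 0 is free → place at 0.
748 hashes to 0; 0 taken → place at 1.
503 hashes to 0; 0,1 taken → place at 2.
265 hashes to 0; 0,1,2 taken → place at 3.
426 hashes to 0; 0,1,2,3 taken → place at 4.
Table: [55, 748, 503, 265, 426, —, —]

5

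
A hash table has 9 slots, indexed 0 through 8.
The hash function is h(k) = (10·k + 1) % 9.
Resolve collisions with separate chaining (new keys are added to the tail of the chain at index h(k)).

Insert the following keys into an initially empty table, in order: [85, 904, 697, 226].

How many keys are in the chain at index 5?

85 -> bucket 5
904 -> bucket 5 (collision)
697 -> bucket 5 (collision)
226 -> bucket 2
Final buckets:
0: —
1: —
2: 226
3: —
4: —
5: 85 -> 904 -> 697
6: —
7: —
8: —

3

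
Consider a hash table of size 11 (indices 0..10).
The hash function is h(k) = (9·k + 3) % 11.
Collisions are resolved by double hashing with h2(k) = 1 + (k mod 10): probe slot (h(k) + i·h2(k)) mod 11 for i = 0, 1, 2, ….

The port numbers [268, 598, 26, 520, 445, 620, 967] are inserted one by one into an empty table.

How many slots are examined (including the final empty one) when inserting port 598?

268: h=6 => slot 6
598: h=6, h2=9, probe 6,4 => slot 4
26: h=6, h2=7, probe 6,2 => slot 2
520: h=8 => slot 8
445: h=4, h2=6, probe 4,10 => slot 10
620: h=6, h2=1, probe 6,7 => slot 7
967: h=5 => slot 5
Table: [-, -, 26, -, 598, 967, 268, 620, 520, -, 445]

2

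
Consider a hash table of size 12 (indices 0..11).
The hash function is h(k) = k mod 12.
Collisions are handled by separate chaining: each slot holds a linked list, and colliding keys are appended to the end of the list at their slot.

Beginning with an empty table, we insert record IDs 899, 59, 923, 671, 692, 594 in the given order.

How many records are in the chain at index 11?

899 → bucket 11
59 → bucket 11 (collision)
923 → bucket 11 (collision)
671 → bucket 11 (collision)
692 → bucket 8
594 → bucket 6
Final buckets:
0: ∅
1: ∅
2: ∅
3: ∅
4: ∅
5: ∅
6: 594
7: ∅
8: 692
9: ∅
10: ∅
11: 899 -> 59 -> 923 -> 671

4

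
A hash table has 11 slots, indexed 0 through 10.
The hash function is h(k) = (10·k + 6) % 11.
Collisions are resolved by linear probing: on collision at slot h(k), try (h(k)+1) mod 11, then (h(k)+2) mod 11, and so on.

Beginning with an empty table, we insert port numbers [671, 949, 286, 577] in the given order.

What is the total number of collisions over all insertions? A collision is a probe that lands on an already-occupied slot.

1

Insert 671: h=6, slot 6 empty => index 6.
Insert 949: h=3, slot 3 empty => index 3.
Insert 286: h=6, slot 6 occupied => index 7.
Insert 577: h=1, slot 1 empty => index 1.
Table: [_, 577, _, 949, _, _, 671, 286, _, _, _]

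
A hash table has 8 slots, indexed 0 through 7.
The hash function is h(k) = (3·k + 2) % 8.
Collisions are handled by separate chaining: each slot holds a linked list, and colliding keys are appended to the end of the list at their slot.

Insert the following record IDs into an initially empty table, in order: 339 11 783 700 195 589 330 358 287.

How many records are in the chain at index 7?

339 → bucket 3
11 → bucket 3 (collision)
783 → bucket 7
700 → bucket 6
195 → bucket 3 (collision)
589 → bucket 1
330 → bucket 0
358 → bucket 4
287 → bucket 7 (collision)
Final buckets:
0: 330
1: 589
2: -
3: 339 -> 11 -> 195
4: 358
5: -
6: 700
7: 783 -> 287

2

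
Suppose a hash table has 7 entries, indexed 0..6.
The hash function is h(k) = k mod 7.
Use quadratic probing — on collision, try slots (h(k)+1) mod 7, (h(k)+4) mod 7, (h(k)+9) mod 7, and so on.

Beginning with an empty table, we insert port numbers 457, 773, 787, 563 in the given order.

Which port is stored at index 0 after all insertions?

457: h=2 -> slot 2
773: h=3 -> slot 3
787: h=3, probe 3,4 -> slot 4
563: h=3, probe 3,4,0 -> slot 0
Table: [563, -, 457, 773, 787, -, -]

563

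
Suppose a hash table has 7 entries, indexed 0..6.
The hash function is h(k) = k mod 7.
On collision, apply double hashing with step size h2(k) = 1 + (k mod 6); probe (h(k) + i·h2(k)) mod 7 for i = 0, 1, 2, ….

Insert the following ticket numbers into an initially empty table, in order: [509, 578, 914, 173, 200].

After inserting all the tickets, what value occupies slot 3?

173

509 hashes to 5; slot 5 is free => place at 5.
578 hashes to 4; slot 4 is free => place at 4.
914 hashes to 4, h2=3; 4 taken => place at 0.
173 hashes to 5, h2=6; 5,4 taken => place at 3.
200 hashes to 4, h2=3; 4,0,3 taken => place at 6.
Table: [914, -, -, 173, 578, 509, 200]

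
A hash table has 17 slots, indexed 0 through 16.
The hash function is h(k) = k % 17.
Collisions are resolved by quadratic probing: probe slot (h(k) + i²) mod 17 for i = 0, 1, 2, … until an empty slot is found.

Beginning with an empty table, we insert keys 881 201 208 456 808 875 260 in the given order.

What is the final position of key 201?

15

881: h=14 => slot 14
201: h=14, probe 14,15 => slot 15
208: h=4 => slot 4
456: h=14, probe 14,15,1 => slot 1
808: h=9 => slot 9
875: h=8 => slot 8
260: h=5 => slot 5
Table: [∅, 456, ∅, ∅, 208, 260, ∅, ∅, 875, 808, ∅, ∅, ∅, ∅, 881, 201, ∅]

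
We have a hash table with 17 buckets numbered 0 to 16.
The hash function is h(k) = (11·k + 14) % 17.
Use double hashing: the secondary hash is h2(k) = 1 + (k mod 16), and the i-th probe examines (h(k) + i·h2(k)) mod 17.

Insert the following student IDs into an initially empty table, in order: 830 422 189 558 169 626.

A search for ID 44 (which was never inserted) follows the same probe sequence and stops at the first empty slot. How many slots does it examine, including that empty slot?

830 hashes to 15; slot 15 is free -> place at 15.
422 hashes to 15, h2=7; 15 taken -> place at 5.
189 hashes to 2; slot 2 is free -> place at 2.
558 hashes to 15, h2=15; 15 taken -> place at 13.
169 hashes to 3; slot 3 is free -> place at 3.
626 hashes to 15, h2=3; 15 taken -> place at 1.
Table: [∅, 626, 189, 169, ∅, 422, ∅, ∅, ∅, ∅, ∅, ∅, ∅, 558, ∅, 830, ∅]
Lookup 44: h=5, h2=13, probe 5,1,14 → slot 14 empty, not found.

3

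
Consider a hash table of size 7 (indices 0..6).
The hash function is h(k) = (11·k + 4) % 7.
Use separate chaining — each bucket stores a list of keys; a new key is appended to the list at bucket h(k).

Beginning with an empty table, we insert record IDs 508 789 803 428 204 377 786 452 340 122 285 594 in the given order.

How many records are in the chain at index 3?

508 → bucket 6
789 → bucket 3
803 → bucket 3 (collision)
428 → bucket 1
204 → bucket 1 (collision)
377 → bucket 0
786 → bucket 5
452 → bucket 6 (collision)
340 → bucket 6 (collision)
122 → bucket 2
285 → bucket 3 (collision)
594 → bucket 0 (collision)
Final buckets:
0: 377 -> 594
1: 428 -> 204
2: 122
3: 789 -> 803 -> 285
4: .
5: 786
6: 508 -> 452 -> 340

3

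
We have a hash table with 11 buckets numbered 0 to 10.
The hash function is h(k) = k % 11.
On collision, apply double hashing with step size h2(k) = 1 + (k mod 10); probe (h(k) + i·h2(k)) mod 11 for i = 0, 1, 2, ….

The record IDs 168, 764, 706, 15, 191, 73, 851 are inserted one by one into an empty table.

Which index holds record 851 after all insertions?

8

168 hashes to 3; slot 3 is free -> place at 3.
764 hashes to 5; slot 5 is free -> place at 5.
706 hashes to 2; slot 2 is free -> place at 2.
15 hashes to 4; slot 4 is free -> place at 4.
191 hashes to 4, h2=2; 4 taken -> place at 6.
73 hashes to 7; slot 7 is free -> place at 7.
851 hashes to 4, h2=2; 4,6 taken -> place at 8.
Table: [., ., 706, 168, 15, 764, 191, 73, 851, ., .]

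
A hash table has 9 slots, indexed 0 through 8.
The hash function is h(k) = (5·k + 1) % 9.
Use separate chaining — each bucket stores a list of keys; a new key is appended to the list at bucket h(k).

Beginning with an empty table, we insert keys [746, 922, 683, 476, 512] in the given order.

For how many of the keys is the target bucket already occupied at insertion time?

3

746 -> bucket 5
922 -> bucket 3
683 -> bucket 5 (collision)
476 -> bucket 5 (collision)
512 -> bucket 5 (collision)
Final buckets:
0: ∅
1: ∅
2: ∅
3: 922
4: ∅
5: 746 -> 683 -> 476 -> 512
6: ∅
7: ∅
8: ∅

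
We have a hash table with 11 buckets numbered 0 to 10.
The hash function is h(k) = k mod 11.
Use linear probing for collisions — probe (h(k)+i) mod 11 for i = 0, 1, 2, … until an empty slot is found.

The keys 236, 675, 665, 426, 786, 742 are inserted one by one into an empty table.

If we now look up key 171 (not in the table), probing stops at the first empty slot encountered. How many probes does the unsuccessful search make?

5

236: h=5 → slot 5
675: h=4 → slot 4
665: h=5, probe 5,6 → slot 6
426: h=8 → slot 8
786: h=5, probe 5,6,7 → slot 7
742: h=5, probe 5,6,7,8,9 → slot 9
Table: [—, —, —, —, 675, 236, 665, 786, 426, 742, —]
Lookup 171: h=6, probe 6,7,8,9,10 → slot 10 empty, not found.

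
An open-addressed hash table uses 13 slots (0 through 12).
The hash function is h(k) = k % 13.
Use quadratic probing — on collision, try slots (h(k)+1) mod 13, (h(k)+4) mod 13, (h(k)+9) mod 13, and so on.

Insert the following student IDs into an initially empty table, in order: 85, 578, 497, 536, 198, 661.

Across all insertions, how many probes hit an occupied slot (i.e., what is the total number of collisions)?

4

Insert 85: h=7, slot 7 empty -> index 7.
Insert 578: h=6, slot 6 empty -> index 6.
Insert 497: h=3, slot 3 empty -> index 3.
Insert 536: h=3, slot 3 occupied -> index 4.
Insert 198: h=3, slots 3,4,7 occupied -> index 12.
Insert 661: h=11, slot 11 empty -> index 11.
Table: [∅, ∅, ∅, 497, 536, ∅, 578, 85, ∅, ∅, ∅, 661, 198]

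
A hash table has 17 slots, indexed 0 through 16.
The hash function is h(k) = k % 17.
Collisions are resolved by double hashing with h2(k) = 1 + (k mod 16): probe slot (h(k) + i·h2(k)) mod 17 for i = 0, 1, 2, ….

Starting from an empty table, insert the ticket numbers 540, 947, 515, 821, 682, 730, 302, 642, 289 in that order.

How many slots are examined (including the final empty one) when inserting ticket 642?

Insert 540: h=13, slot 13 empty -> index 13.
Insert 947: h=12, slot 12 empty -> index 12.
Insert 515: h=5, slot 5 empty -> index 5.
Insert 821: h=5, h2=6, slot 5 occupied -> index 11.
Insert 682: h=2, slot 2 empty -> index 2.
Insert 730: h=16, slot 16 empty -> index 16.
Insert 302: h=13, h2=15, slots 13,11 occupied -> index 9.
Insert 642: h=13, h2=3, slots 13,16,2,5 occupied -> index 8.
Insert 289: h=0, slot 0 empty -> index 0.
Table: [289, —, 682, —, —, 515, —, —, 642, 302, —, 821, 947, 540, —, —, 730]

5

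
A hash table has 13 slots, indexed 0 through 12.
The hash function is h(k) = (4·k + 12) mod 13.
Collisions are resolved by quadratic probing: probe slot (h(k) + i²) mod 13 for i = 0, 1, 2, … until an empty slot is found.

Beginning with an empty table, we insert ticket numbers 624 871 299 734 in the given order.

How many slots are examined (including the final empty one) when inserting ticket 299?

624: h=12 => slot 12
871: h=12, probe 12,0 => slot 0
299: h=12, probe 12,0,3 => slot 3
734: h=10 => slot 10
Table: [871, ∅, ∅, 299, ∅, ∅, ∅, ∅, ∅, ∅, 734, ∅, 624]

3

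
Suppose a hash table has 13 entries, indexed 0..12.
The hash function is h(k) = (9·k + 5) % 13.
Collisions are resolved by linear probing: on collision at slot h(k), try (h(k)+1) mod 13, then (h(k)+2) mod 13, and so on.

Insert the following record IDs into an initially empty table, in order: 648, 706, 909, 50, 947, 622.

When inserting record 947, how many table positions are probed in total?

4

648: h=0 → slot 0
706: h=2 → slot 2
909: h=9 → slot 9
50: h=0, probe 0,1 → slot 1
947: h=0, probe 0,1,2,3 → slot 3
622: h=0, probe 0,1,2,3,4 → slot 4
Table: [648, 50, 706, 947, 622, -, -, -, -, 909, -, -, -]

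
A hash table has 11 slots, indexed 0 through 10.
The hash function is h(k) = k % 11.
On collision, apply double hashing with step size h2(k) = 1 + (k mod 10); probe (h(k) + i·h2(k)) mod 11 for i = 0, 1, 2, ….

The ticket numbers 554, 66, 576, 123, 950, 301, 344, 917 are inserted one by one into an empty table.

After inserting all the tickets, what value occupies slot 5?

554 hashes to 4; slot 4 is free → place at 4.
66 hashes to 0; slot 0 is free → place at 0.
576 hashes to 4, h2=7; 4,0 taken → place at 7.
123 hashes to 2; slot 2 is free → place at 2.
950 hashes to 4, h2=1; 4 taken → place at 5.
301 hashes to 4, h2=2; 4 taken → place at 6.
344 hashes to 3; slot 3 is free → place at 3.
917 hashes to 4, h2=8; 4 taken → place at 1.
Table: [66, 917, 123, 344, 554, 950, 301, 576, ∅, ∅, ∅]

950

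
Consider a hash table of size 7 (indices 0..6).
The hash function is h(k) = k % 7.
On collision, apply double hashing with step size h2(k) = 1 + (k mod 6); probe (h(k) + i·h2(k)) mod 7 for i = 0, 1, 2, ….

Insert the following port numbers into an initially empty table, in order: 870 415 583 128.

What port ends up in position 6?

Insert 870: h=2, slot 2 empty -> index 2.
Insert 415: h=2, h2=2, slot 2 occupied -> index 4.
Insert 583: h=2, h2=2, slots 2,4 occupied -> index 6.
Insert 128: h=2, h2=3, slot 2 occupied -> index 5.
Table: [_, _, 870, _, 415, 128, 583]

583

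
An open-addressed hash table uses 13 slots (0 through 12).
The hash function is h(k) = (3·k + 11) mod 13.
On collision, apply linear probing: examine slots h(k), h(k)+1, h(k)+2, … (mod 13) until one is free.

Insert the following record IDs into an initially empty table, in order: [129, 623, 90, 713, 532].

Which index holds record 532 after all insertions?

11

129 hashes to 8; slot 8 is free → place at 8.
623 hashes to 8; 8 taken → place at 9.
90 hashes to 8; 8,9 taken → place at 10.
713 hashes to 5; slot 5 is free → place at 5.
532 hashes to 8; 8,9,10 taken → place at 11.
Table: [., ., ., ., ., 713, ., ., 129, 623, 90, 532, .]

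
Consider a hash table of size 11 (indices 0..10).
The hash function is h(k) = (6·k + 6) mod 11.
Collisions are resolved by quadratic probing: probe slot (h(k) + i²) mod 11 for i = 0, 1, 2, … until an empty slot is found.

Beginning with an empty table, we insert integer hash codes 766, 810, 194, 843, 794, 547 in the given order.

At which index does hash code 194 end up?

766 hashes to 4; slot 4 is free -> place at 4.
810 hashes to 4; 4 taken -> place at 5.
194 hashes to 4; 4,5 taken -> place at 8.
843 hashes to 4; 4,5,8 taken -> place at 2.
794 hashes to 7; slot 7 is free -> place at 7.
547 hashes to 10; slot 10 is free -> place at 10.
Table: [., ., 843, ., 766, 810, ., 794, 194, ., 547]

8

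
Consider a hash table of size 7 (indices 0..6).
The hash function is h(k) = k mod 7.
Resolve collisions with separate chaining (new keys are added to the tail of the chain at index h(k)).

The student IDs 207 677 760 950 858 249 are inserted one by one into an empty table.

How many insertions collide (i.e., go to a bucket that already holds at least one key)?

4

207 -> bucket 4
677 -> bucket 5
760 -> bucket 4 (collision)
950 -> bucket 5 (collision)
858 -> bucket 4 (collision)
249 -> bucket 4 (collision)
Final buckets:
0: ∅
1: ∅
2: ∅
3: ∅
4: 207 -> 760 -> 858 -> 249
5: 677 -> 950
6: ∅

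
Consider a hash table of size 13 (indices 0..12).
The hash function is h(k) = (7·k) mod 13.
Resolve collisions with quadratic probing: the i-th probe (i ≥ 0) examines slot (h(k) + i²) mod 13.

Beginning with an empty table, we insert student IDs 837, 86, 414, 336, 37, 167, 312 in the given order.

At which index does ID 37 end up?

Insert 837: h=9, slot 9 empty → index 9.
Insert 86: h=4, slot 4 empty → index 4.
Insert 414: h=12, slot 12 empty → index 12.
Insert 336: h=12, slot 12 occupied → index 0.
Insert 37: h=12, slots 12,0 occupied → index 3.
Insert 167: h=12, slots 12,0,3 occupied → index 8.
Insert 312: h=0, slot 0 occupied → index 1.
Table: [336, 312, ∅, 37, 86, ∅, ∅, ∅, 167, 837, ∅, ∅, 414]

3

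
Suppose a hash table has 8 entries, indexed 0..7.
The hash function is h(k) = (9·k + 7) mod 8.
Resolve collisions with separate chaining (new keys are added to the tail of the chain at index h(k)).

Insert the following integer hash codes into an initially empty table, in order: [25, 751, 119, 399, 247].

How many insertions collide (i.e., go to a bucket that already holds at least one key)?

25 -> bucket 0
751 -> bucket 6
119 -> bucket 6 (collision)
399 -> bucket 6 (collision)
247 -> bucket 6 (collision)
Final buckets:
0: 25
1: .
2: .
3: .
4: .
5: .
6: 751 -> 119 -> 399 -> 247
7: .

3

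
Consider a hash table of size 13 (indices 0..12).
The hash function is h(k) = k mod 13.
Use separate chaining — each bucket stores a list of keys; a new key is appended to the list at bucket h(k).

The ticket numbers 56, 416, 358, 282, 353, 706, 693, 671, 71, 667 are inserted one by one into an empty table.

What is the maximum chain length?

Insert 56: h=4, bucket 4 empty -> new chain.
Insert 416: h=0, bucket 0 empty -> new chain.
Insert 358: h=7, bucket 7 empty -> new chain.
Insert 282: h=9, bucket 9 empty -> new chain.
Insert 353: h=2, bucket 2 empty -> new chain.
Insert 706: h=4, bucket 4 nonempty -> append to chain.
Insert 693: h=4, bucket 4 nonempty -> append to chain.
Insert 671: h=8, bucket 8 empty -> new chain.
Insert 71: h=6, bucket 6 empty -> new chain.
Insert 667: h=4, bucket 4 nonempty -> append to chain.
Final buckets:
0: 416
1: —
2: 353
3: —
4: 56 -> 706 -> 693 -> 667
5: —
6: 71
7: 358
8: 671
9: 282
10: —
11: —
12: —

4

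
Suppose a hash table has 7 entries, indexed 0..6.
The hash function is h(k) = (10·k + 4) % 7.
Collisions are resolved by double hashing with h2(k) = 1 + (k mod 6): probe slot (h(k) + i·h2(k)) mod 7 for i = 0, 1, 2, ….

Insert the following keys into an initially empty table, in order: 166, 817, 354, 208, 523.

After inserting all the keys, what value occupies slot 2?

354

166 hashes to 5; slot 5 is free -> place at 5.
817 hashes to 5, h2=2; 5 taken -> place at 0.
354 hashes to 2; slot 2 is free -> place at 2.
208 hashes to 5, h2=5; 5 taken -> place at 3.
523 hashes to 5, h2=2; 5,0,2 taken -> place at 4.
Table: [817, —, 354, 208, 523, 166, —]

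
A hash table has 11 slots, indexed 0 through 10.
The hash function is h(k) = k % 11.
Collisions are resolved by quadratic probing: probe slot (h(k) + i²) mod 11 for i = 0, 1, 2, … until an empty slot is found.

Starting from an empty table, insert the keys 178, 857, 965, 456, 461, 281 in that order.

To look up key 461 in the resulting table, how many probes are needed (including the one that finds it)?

Insert 178: h=2, slot 2 empty → index 2.
Insert 857: h=10, slot 10 empty → index 10.
Insert 965: h=8, slot 8 empty → index 8.
Insert 456: h=5, slot 5 empty → index 5.
Insert 461: h=10, slot 10 occupied → index 0.
Insert 281: h=6, slot 6 empty → index 6.
Table: [461, ., 178, ., ., 456, 281, ., 965, ., 857]
Lookup 461: h=10, probe 10,0 → found at 0.

2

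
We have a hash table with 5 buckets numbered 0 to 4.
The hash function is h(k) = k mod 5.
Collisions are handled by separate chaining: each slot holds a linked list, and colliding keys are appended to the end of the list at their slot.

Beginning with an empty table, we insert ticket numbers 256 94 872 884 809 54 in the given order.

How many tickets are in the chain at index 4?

4

256 → bucket 1
94 → bucket 4
872 → bucket 2
884 → bucket 4 (collision)
809 → bucket 4 (collision)
54 → bucket 4 (collision)
Final buckets:
0: -
1: 256
2: 872
3: -
4: 94 -> 884 -> 809 -> 54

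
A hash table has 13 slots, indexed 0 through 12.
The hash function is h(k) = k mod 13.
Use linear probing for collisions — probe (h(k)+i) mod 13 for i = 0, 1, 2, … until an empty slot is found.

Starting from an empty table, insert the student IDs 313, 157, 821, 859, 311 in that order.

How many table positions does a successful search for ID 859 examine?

Insert 313: h=1, slot 1 empty → index 1.
Insert 157: h=1, slot 1 occupied → index 2.
Insert 821: h=2, slot 2 occupied → index 3.
Insert 859: h=1, slots 1,2,3 occupied → index 4.
Insert 311: h=12, slot 12 empty → index 12.
Table: [—, 313, 157, 821, 859, —, —, —, —, —, —, —, 311]
Lookup 859: h=1, probe 1,2,3,4 → found at 4.

4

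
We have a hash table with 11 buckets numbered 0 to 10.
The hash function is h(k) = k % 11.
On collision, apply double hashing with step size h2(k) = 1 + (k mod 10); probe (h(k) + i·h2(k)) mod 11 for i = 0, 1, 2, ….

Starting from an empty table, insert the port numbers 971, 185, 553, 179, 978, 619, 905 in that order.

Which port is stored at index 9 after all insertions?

185

Insert 971: h=3, slot 3 empty => index 3.
Insert 185: h=9, slot 9 empty => index 9.
Insert 553: h=3, h2=4, slot 3 occupied => index 7.
Insert 179: h=3, h2=10, slot 3 occupied => index 2.
Insert 978: h=10, slot 10 empty => index 10.
Insert 619: h=3, h2=10, slots 3,2 occupied => index 1.
Insert 905: h=3, h2=6, slots 3,9 occupied => index 4.
Table: [., 619, 179, 971, 905, ., ., 553, ., 185, 978]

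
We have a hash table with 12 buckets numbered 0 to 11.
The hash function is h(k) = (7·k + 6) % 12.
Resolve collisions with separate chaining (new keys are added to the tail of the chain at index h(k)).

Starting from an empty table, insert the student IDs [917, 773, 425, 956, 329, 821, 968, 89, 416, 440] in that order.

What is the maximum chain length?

917 → bucket 5
773 → bucket 5 (collision)
425 → bucket 5 (collision)
956 → bucket 2
329 → bucket 5 (collision)
821 → bucket 5 (collision)
968 → bucket 2 (collision)
89 → bucket 5 (collision)
416 → bucket 2 (collision)
440 → bucket 2 (collision)
Final buckets:
0: _
1: _
2: 956 -> 968 -> 416 -> 440
3: _
4: _
5: 917 -> 773 -> 425 -> 329 -> 821 -> 89
6: _
7: _
8: _
9: _
10: _
11: _

6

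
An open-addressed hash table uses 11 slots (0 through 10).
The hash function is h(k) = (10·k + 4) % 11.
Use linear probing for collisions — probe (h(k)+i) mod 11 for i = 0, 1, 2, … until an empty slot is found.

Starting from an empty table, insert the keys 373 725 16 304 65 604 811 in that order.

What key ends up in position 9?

Insert 373: h=5, slot 5 empty → index 5.
Insert 725: h=5, slot 5 occupied → index 6.
Insert 16: h=10, slot 10 empty → index 10.
Insert 304: h=8, slot 8 empty → index 8.
Insert 65: h=5, slots 5,6 occupied → index 7.
Insert 604: h=5, slots 5,6,7,8 occupied → index 9.
Insert 811: h=7, slots 7,8,9,10 occupied → index 0.
Table: [811, _, _, _, _, 373, 725, 65, 304, 604, 16]

604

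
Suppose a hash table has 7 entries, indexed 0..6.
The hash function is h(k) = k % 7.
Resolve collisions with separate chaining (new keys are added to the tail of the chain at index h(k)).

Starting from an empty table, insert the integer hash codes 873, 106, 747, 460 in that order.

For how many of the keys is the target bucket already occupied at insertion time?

Insert 873: h=5, bucket 5 empty -> new chain.
Insert 106: h=1, bucket 1 empty -> new chain.
Insert 747: h=5, bucket 5 nonempty -> append to chain.
Insert 460: h=5, bucket 5 nonempty -> append to chain.
Final buckets:
0: _
1: 106
2: _
3: _
4: _
5: 873 -> 747 -> 460
6: _

2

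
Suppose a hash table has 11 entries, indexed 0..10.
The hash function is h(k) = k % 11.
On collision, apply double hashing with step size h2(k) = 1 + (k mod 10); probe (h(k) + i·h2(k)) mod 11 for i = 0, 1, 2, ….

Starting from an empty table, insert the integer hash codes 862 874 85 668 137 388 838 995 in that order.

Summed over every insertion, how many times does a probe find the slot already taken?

6

862: h=4 => slot 4
874: h=5 => slot 5
85: h=8 => slot 8
668: h=8, h2=9, probe 8,6 => slot 6
137: h=5, h2=8, probe 5,2 => slot 2
388: h=3 => slot 3
838: h=2, h2=9, probe 2,0 => slot 0
995: h=5, h2=6, probe 5,0,6,1 => slot 1
Table: [838, 995, 137, 388, 862, 874, 668, -, 85, -, -]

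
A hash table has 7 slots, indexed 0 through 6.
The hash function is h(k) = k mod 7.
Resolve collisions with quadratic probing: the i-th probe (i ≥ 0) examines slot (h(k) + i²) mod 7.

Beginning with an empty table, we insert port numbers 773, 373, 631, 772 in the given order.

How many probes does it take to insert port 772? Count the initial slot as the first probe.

3

Insert 773: h=3, slot 3 empty → index 3.
Insert 373: h=2, slot 2 empty → index 2.
Insert 631: h=1, slot 1 empty → index 1.
Insert 772: h=2, slots 2,3 occupied → index 6.
Table: [—, 631, 373, 773, —, —, 772]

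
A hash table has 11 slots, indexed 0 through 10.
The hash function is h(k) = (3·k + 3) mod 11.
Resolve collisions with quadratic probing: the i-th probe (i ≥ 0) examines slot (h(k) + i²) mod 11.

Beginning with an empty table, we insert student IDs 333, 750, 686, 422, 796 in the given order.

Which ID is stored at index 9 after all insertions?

333 hashes to 1; slot 1 is free -> place at 1.
750 hashes to 9; slot 9 is free -> place at 9.
686 hashes to 4; slot 4 is free -> place at 4.
422 hashes to 4; 4 taken -> place at 5.
796 hashes to 4; 4,5 taken -> place at 8.
Table: [_, 333, _, _, 686, 422, _, _, 796, 750, _]

750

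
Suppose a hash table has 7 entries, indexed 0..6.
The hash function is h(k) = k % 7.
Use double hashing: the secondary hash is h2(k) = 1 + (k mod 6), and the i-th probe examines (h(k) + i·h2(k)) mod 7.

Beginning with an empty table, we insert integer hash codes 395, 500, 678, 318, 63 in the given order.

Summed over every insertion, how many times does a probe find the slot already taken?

5

395: h=3 → slot 3
500: h=3, h2=3, probe 3,6 → slot 6
678: h=6, h2=1, probe 6,0 → slot 0
318: h=3, h2=1, probe 3,4 → slot 4
63: h=0, h2=4, probe 0,4,1 → slot 1
Table: [678, 63, ∅, 395, 318, ∅, 500]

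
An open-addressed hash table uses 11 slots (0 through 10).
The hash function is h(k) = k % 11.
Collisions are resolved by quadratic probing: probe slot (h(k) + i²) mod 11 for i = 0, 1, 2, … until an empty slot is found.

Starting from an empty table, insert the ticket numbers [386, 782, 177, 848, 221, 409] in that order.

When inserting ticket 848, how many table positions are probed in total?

Insert 386: h=1, slot 1 empty → index 1.
Insert 782: h=1, slot 1 occupied → index 2.
Insert 177: h=1, slots 1,2 occupied → index 5.
Insert 848: h=1, slots 1,2,5 occupied → index 10.
Insert 221: h=1, slots 1,2,5,10 occupied → index 6.
Insert 409: h=2, slot 2 occupied → index 3.
Table: [—, 386, 782, 409, —, 177, 221, —, —, —, 848]

4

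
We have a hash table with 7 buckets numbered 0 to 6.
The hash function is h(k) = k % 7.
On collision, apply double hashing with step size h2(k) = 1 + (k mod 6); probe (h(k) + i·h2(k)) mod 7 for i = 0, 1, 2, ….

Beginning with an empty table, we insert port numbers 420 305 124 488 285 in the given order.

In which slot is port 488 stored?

420 hashes to 0; slot 0 is free -> place at 0.
305 hashes to 4; slot 4 is free -> place at 4.
124 hashes to 5; slot 5 is free -> place at 5.
488 hashes to 5, h2=3; 5 taken -> place at 1.
285 hashes to 5, h2=4; 5 taken -> place at 2.
Table: [420, 488, 285, _, 305, 124, _]

1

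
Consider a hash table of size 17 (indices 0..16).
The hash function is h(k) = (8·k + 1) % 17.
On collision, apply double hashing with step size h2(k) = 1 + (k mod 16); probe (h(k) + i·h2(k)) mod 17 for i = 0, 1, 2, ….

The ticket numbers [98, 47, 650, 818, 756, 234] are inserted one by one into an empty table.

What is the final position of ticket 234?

Insert 98: h=3, slot 3 empty -> index 3.
Insert 47: h=3, h2=16, slot 3 occupied -> index 2.
Insert 650: h=16, slot 16 empty -> index 16.
Insert 818: h=0, slot 0 empty -> index 0.
Insert 756: h=14, slot 14 empty -> index 14.
Insert 234: h=3, h2=11, slots 3,14 occupied -> index 8.
Table: [818, —, 47, 98, —, —, —, —, 234, —, —, —, —, —, 756, —, 650]

8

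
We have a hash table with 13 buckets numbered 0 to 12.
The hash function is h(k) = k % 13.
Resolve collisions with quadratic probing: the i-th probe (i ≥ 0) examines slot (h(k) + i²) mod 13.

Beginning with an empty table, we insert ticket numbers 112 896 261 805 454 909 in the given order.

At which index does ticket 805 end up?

0

Insert 112: h=8, slot 8 empty -> index 8.
Insert 896: h=12, slot 12 empty -> index 12.
Insert 261: h=1, slot 1 empty -> index 1.
Insert 805: h=12, slot 12 occupied -> index 0.
Insert 454: h=12, slots 12,0 occupied -> index 3.
Insert 909: h=12, slots 12,0,3,8 occupied -> index 2.
Table: [805, 261, 909, 454, ∅, ∅, ∅, ∅, 112, ∅, ∅, ∅, 896]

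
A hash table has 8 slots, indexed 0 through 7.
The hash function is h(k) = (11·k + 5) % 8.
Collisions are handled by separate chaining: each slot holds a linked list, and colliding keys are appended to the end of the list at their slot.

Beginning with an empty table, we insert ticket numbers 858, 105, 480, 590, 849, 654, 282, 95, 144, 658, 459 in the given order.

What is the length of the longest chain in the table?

3

Insert 858: h=3, bucket 3 empty -> new chain.
Insert 105: h=0, bucket 0 empty -> new chain.
Insert 480: h=5, bucket 5 empty -> new chain.
Insert 590: h=7, bucket 7 empty -> new chain.
Insert 849: h=0, bucket 0 nonempty -> append to chain.
Insert 654: h=7, bucket 7 nonempty -> append to chain.
Insert 282: h=3, bucket 3 nonempty -> append to chain.
Insert 95: h=2, bucket 2 empty -> new chain.
Insert 144: h=5, bucket 5 nonempty -> append to chain.
Insert 658: h=3, bucket 3 nonempty -> append to chain.
Insert 459: h=6, bucket 6 empty -> new chain.
Final buckets:
0: 105 -> 849
1: —
2: 95
3: 858 -> 282 -> 658
4: —
5: 480 -> 144
6: 459
7: 590 -> 654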